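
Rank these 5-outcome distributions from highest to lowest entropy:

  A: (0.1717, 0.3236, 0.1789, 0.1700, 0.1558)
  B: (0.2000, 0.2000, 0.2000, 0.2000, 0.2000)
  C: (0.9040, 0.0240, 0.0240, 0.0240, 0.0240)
B > A > C

Key insight: Entropy is maximized by uniform distributions and minimized by concentrated distributions.

- Uniform distributions have maximum entropy log₂(5) = 2.3219 bits
- The more "peaked" or concentrated a distribution, the lower its entropy

Entropies:
  H(A) = 2.2599 bits
  H(B) = 2.3219 bits
  H(C) = 0.6482 bits

Ranking: B > A > C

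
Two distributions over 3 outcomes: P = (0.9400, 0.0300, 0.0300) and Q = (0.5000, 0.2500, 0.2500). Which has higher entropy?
Q

P is highly concentrated on one outcome (94%), making it nearly deterministic. Q spreads its mass more evenly (max 50%). The more spread-out distribution has higher entropy: H(P) ≈ 0.387 bits, H(Q) ≈ 1.500 bits.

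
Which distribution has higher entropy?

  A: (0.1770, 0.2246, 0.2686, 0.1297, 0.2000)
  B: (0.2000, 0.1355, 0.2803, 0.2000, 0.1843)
B

Both distributions are close to uniform, making this a harder comparison.

H(A) = 2.2822 bits
H(B) = 2.2834 bits

The distribution closer to uniform has higher entropy.
Answer: B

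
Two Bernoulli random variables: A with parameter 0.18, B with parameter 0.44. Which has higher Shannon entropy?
B

For binary distributions, entropy is maximized at p=0.5 and decreases as p moves toward 0 or 1.

H(A) = H(0.18) = 0.6801 bits
H(B) = H(0.44) = 0.9896 bits

Distribution B (p=0.44) is closer to uniform (p=0.5), so it has higher entropy.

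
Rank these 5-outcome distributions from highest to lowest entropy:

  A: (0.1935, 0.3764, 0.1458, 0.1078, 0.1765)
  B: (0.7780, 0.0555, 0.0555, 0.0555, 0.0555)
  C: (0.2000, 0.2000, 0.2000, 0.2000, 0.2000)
C > A > B

Key insight: Entropy is maximized by uniform distributions and minimized by concentrated distributions.

- Uniform distributions have maximum entropy log₂(5) = 2.3219 bits
- The more "peaked" or concentrated a distribution, the lower its entropy

Entropies:
  H(A) = 2.1822 bits
  H(B) = 1.2078 bits
  H(C) = 2.3219 bits

Ranking: C > A > B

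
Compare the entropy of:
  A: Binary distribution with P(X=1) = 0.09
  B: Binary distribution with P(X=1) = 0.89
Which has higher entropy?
B

For binary distributions, entropy is maximized at p=0.5 and decreases as p moves toward 0 or 1.

H(A) = H(0.09) = 0.4365 bits
H(B) = H(0.89) = 0.4999 bits

Distribution B (p=0.89) is closer to uniform (p=0.5), so it has higher entropy.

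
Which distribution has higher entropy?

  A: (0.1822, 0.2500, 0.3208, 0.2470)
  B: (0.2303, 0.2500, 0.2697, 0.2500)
B

Both distributions are close to uniform, making this a harder comparison.

H(A) = 1.9721 bits
H(B) = 1.9978 bits

The distribution closer to uniform has higher entropy.
Answer: B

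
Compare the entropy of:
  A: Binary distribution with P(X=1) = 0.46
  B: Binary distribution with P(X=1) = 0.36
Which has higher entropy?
A

For binary distributions, entropy is maximized at p=0.5 and decreases as p moves toward 0 or 1.

H(A) = H(0.46) = 0.9954 bits
H(B) = H(0.36) = 0.9427 bits

Distribution A (p=0.46) is closer to uniform (p=0.5), so it has higher entropy.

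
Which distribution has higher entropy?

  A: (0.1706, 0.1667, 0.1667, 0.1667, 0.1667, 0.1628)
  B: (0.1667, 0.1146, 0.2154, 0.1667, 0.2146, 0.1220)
A

Both distributions are close to uniform, making this a harder comparison.

H(A) = 2.5848 bits
H(B) = 2.5437 bits

The distribution closer to uniform has higher entropy.
Answer: A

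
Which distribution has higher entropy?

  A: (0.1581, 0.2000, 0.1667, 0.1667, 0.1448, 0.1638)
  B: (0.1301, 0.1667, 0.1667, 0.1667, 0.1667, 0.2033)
A

Both distributions are close to uniform, making this a harder comparison.

H(A) = 2.5779 bits
H(B) = 2.5733 bits

The distribution closer to uniform has higher entropy.
Answer: A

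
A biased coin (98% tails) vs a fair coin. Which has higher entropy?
Fair coin

The fair coin is uniform (p=0.5), maximizing binary entropy at 1 bit. The biased coin has H(0.98) ≈ 0.141 bits — its outcome is more predictable, so its entropy is lower.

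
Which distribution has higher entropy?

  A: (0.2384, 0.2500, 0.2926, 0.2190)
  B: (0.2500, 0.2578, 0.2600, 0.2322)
B

Both distributions are close to uniform, making this a harder comparison.

H(A) = 1.9918 bits
H(B) = 1.9986 bits

The distribution closer to uniform has higher entropy.
Answer: B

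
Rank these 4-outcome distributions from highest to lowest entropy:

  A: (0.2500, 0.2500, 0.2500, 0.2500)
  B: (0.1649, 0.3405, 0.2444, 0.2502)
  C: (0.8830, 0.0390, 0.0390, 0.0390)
A > B > C

Key insight: Entropy is maximized by uniform distributions and minimized by concentrated distributions.

- Uniform distributions have maximum entropy log₂(4) = 2.0000 bits
- The more "peaked" or concentrated a distribution, the lower its entropy

Entropies:
  H(A) = 2.0000 bits
  H(B) = 1.9550 bits
  H(C) = 0.7061 bits

Ranking: A > B > C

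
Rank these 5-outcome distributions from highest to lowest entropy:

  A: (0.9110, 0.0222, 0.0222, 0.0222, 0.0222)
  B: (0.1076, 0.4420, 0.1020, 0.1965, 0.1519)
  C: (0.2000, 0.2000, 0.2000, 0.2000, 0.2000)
C > B > A

Key insight: Entropy is maximized by uniform distributions and minimized by concentrated distributions.

- Uniform distributions have maximum entropy log₂(5) = 2.3219 bits
- The more "peaked" or concentrated a distribution, the lower its entropy

Entropies:
  H(A) = 0.6111 bits
  H(B) = 2.0768 bits
  H(C) = 2.3219 bits

Ranking: C > B > A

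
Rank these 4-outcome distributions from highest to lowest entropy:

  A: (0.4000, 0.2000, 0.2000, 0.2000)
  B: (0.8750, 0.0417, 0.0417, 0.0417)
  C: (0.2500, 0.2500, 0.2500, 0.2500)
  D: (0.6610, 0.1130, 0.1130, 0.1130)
C > A > D > B

Key insight: Entropy is maximized by uniform distributions and minimized by concentrated distributions.

Entropies:
  H(A) = 1.9219 bits
  H(B) = 0.7417 bits
  H(C) = 2.0000 bits
  H(D) = 1.4612 bits

Ranking: C > A > D > B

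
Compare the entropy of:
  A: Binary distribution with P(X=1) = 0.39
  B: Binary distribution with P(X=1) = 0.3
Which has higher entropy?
A

For binary distributions, entropy is maximized at p=0.5 and decreases as p moves toward 0 or 1.

H(A) = H(0.39) = 0.9648 bits
H(B) = H(0.3) = 0.8813 bits

Distribution A (p=0.39) is closer to uniform (p=0.5), so it has higher entropy.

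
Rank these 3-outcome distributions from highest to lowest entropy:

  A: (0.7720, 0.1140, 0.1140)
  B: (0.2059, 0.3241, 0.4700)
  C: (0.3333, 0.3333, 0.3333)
C > B > A

Key insight: Entropy is maximized by uniform distributions and minimized by concentrated distributions.

- Uniform distributions have maximum entropy log₂(3) = 1.5850 bits
- The more "peaked" or concentrated a distribution, the lower its entropy

Entropies:
  H(A) = 1.0025 bits
  H(B) = 1.5082 bits
  H(C) = 1.5850 bits

Ranking: C > B > A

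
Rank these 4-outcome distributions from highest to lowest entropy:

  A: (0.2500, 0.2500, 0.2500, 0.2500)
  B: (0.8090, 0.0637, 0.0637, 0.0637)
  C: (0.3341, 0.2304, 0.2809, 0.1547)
A > C > B

Key insight: Entropy is maximized by uniform distributions and minimized by concentrated distributions.

- Uniform distributions have maximum entropy log₂(4) = 2.0000 bits
- The more "peaked" or concentrated a distribution, the lower its entropy

Entropies:
  H(A) = 2.0000 bits
  H(B) = 1.0063 bits
  H(C) = 1.9474 bits

Ranking: A > C > B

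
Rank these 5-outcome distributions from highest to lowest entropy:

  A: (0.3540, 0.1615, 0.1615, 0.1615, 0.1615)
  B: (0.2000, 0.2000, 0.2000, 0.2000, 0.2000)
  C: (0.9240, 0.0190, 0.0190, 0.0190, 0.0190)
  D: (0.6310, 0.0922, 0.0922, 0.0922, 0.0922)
B > A > D > C

Key insight: Entropy is maximized by uniform distributions and minimized by concentrated distributions.

Entropies:
  H(A) = 2.2296 bits
  H(B) = 2.3219 bits
  H(C) = 0.5399 bits
  H(D) = 1.6879 bits

Ranking: B > A > D > C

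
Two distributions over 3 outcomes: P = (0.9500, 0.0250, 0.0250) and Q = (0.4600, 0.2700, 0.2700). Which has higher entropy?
Q

P is highly concentrated on one outcome (95%), making it nearly deterministic. Q spreads its mass more evenly (max 46%). The more spread-out distribution has higher entropy: H(P) ≈ 0.336 bits, H(Q) ≈ 1.535 bits.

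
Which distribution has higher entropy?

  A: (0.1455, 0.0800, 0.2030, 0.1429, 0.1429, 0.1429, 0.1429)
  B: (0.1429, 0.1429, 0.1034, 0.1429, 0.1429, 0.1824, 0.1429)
B

Both distributions are close to uniform, making this a harder comparison.

H(A) = 2.7674 bits
H(B) = 2.7914 bits

The distribution closer to uniform has higher entropy.
Answer: B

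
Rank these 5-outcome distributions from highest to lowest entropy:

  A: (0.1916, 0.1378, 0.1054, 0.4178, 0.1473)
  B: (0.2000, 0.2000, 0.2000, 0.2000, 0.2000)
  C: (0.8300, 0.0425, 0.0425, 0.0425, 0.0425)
B > A > C

Key insight: Entropy is maximized by uniform distributions and minimized by concentrated distributions.

- Uniform distributions have maximum entropy log₂(5) = 2.3219 bits
- The more "peaked" or concentrated a distribution, the lower its entropy

Entropies:
  H(A) = 2.1261 bits
  H(B) = 2.3219 bits
  H(C) = 0.9977 bits

Ranking: B > A > C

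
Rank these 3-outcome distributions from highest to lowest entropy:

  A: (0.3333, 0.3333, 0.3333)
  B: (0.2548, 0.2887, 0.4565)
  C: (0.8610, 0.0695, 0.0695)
A > B > C

Key insight: Entropy is maximized by uniform distributions and minimized by concentrated distributions.

- Uniform distributions have maximum entropy log₂(3) = 1.5850 bits
- The more "peaked" or concentrated a distribution, the lower its entropy

Entropies:
  H(A) = 1.5850 bits
  H(B) = 1.5365 bits
  H(C) = 0.7206 bits

Ranking: A > B > C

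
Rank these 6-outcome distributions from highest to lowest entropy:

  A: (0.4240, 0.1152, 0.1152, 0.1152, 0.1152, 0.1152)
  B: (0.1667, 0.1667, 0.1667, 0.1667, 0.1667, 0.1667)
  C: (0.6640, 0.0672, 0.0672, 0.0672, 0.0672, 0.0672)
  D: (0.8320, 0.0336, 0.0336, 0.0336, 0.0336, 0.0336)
B > A > C > D

Key insight: Entropy is maximized by uniform distributions and minimized by concentrated distributions.

Entropies:
  H(A) = 2.3207 bits
  H(B) = 2.5850 bits
  H(C) = 1.7011 bits
  H(D) = 1.0432 bits

Ranking: B > A > C > D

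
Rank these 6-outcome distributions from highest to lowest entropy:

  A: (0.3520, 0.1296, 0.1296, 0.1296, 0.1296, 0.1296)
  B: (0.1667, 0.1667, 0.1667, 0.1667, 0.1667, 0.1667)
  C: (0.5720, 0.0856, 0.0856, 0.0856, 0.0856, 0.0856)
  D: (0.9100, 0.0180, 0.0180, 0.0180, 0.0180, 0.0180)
B > A > C > D

Key insight: Entropy is maximized by uniform distributions and minimized by concentrated distributions.

Entropies:
  H(A) = 2.4405 bits
  H(B) = 2.5850 bits
  H(C) = 1.9788 bits
  H(D) = 0.6454 bits

Ranking: B > A > C > D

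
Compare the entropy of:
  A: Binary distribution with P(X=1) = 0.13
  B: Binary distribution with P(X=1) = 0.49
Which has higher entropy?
B

For binary distributions, entropy is maximized at p=0.5 and decreases as p moves toward 0 or 1.

H(A) = H(0.13) = 0.5574 bits
H(B) = H(0.49) = 0.9997 bits

Distribution B (p=0.49) is closer to uniform (p=0.5), so it has higher entropy.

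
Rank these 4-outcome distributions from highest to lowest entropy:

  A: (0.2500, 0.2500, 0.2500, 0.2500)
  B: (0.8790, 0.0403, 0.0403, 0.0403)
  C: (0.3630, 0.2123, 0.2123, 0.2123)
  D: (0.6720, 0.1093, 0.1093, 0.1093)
A > C > D > B

Key insight: Entropy is maximized by uniform distributions and minimized by concentrated distributions.

Entropies:
  H(A) = 2.0000 bits
  H(B) = 0.7240 bits
  H(C) = 1.9548 bits
  H(D) = 1.4327 bits

Ranking: A > C > D > B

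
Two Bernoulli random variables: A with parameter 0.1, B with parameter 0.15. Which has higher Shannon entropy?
B

For binary distributions, entropy is maximized at p=0.5 and decreases as p moves toward 0 or 1.

H(A) = H(0.1) = 0.4690 bits
H(B) = H(0.15) = 0.6098 bits

Distribution B (p=0.15) is closer to uniform (p=0.5), so it has higher entropy.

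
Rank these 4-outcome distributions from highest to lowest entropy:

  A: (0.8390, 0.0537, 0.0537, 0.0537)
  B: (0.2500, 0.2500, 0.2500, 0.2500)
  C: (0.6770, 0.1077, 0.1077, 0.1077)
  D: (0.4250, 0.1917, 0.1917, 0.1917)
B > D > C > A

Key insight: Entropy is maximized by uniform distributions and minimized by concentrated distributions.

Entropies:
  H(A) = 0.8919 bits
  H(B) = 2.0000 bits
  H(C) = 1.4196 bits
  H(D) = 1.8951 bits

Ranking: B > D > C > A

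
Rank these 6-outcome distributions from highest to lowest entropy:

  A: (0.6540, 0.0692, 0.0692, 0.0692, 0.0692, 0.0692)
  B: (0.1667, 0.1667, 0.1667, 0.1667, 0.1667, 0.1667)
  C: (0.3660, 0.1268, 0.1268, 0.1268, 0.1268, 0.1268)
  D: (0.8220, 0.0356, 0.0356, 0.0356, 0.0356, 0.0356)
B > C > A > D

Key insight: Entropy is maximized by uniform distributions and minimized by concentrated distributions.

Entropies:
  H(A) = 1.7338 bits
  H(B) = 2.5850 bits
  H(C) = 2.4197 bits
  H(D) = 1.0890 bits

Ranking: B > C > A > D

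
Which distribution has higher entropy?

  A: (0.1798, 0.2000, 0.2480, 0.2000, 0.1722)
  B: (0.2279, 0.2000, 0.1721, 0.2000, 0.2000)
B

Both distributions are close to uniform, making this a harder comparison.

H(A) = 2.3098 bits
H(B) = 2.3163 bits

The distribution closer to uniform has higher entropy.
Answer: B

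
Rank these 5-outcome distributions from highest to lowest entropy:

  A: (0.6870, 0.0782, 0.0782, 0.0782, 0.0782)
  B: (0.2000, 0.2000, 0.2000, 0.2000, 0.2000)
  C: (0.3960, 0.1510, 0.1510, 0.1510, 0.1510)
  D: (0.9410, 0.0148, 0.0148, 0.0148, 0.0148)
B > C > A > D

Key insight: Entropy is maximized by uniform distributions and minimized by concentrated distributions.

Entropies:
  H(A) = 1.5226 bits
  H(B) = 2.3219 bits
  H(C) = 2.1766 bits
  H(D) = 0.4415 bits

Ranking: B > C > A > D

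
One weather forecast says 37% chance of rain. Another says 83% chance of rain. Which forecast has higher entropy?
37% forecast

Treat each forecast as a Bernoulli distribution. Binary entropy is maximized at p=0.5 and falls off symmetrically toward 0 or 1. The 37% forecast is closer to 50%, so it is more uncertain. H(37%) ≈ 0.951 bits, H(83%) ≈ 0.658 bits.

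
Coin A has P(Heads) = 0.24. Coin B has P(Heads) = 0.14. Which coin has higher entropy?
A

For binary distributions, entropy is maximized at p=0.5 and decreases as p moves toward 0 or 1.

H(A) = H(0.24) = 0.7950 bits
H(B) = H(0.14) = 0.5842 bits

Distribution A (p=0.24) is closer to uniform (p=0.5), so it has higher entropy.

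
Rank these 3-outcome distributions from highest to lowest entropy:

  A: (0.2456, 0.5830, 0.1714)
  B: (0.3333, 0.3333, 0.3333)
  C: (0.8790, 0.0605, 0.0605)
B > A > C

Key insight: Entropy is maximized by uniform distributions and minimized by concentrated distributions.

- Uniform distributions have maximum entropy log₂(3) = 1.5850 bits
- The more "peaked" or concentrated a distribution, the lower its entropy

Entropies:
  H(A) = 1.3875 bits
  H(B) = 1.5850 bits
  H(C) = 0.6532 bits

Ranking: B > A > C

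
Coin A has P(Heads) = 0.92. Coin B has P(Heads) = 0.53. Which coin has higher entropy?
B

For binary distributions, entropy is maximized at p=0.5 and decreases as p moves toward 0 or 1.

H(A) = H(0.92) = 0.4022 bits
H(B) = H(0.53) = 0.9974 bits

Distribution B (p=0.53) is closer to uniform (p=0.5), so it has higher entropy.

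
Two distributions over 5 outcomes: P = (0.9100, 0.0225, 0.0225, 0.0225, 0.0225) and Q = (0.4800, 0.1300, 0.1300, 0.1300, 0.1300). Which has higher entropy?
Q

P is highly concentrated on one outcome (91%), making it nearly deterministic. Q spreads its mass more evenly (max 48%). The more spread-out distribution has higher entropy: H(P) ≈ 0.616 bits, H(Q) ≈ 2.039 bits.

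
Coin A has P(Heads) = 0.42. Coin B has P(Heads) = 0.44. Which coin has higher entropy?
B

For binary distributions, entropy is maximized at p=0.5 and decreases as p moves toward 0 or 1.

H(A) = H(0.42) = 0.9815 bits
H(B) = H(0.44) = 0.9896 bits

Distribution B (p=0.44) is closer to uniform (p=0.5), so it has higher entropy.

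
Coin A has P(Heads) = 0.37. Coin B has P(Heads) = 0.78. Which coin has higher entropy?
A

For binary distributions, entropy is maximized at p=0.5 and decreases as p moves toward 0 or 1.

H(A) = H(0.37) = 0.9507 bits
H(B) = H(0.78) = 0.7602 bits

Distribution A (p=0.37) is closer to uniform (p=0.5), so it has higher entropy.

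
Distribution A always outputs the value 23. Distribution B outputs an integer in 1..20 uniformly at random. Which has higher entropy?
B

A is deterministic, so H(A) = 0. B is uniform over 20 outcomes, so H(B) = log₂(20) = 4.322 bits. Any distribution with genuine randomness has higher entropy than a deterministic one.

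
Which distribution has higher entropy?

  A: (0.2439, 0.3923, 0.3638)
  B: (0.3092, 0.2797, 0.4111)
B

Both distributions are close to uniform, making this a harder comparison.

H(A) = 1.5568 bits
H(B) = 1.5649 bits

The distribution closer to uniform has higher entropy.
Answer: B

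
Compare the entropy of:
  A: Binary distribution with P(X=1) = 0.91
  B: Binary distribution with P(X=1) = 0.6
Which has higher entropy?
B

For binary distributions, entropy is maximized at p=0.5 and decreases as p moves toward 0 or 1.

H(A) = H(0.91) = 0.4365 bits
H(B) = H(0.6) = 0.9710 bits

Distribution B (p=0.6) is closer to uniform (p=0.5), so it has higher entropy.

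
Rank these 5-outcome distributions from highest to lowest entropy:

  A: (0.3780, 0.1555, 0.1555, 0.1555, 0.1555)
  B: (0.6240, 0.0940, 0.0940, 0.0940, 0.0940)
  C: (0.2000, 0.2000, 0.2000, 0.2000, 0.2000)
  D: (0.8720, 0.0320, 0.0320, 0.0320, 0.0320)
C > A > B > D

Key insight: Entropy is maximized by uniform distributions and minimized by concentrated distributions.

Entropies:
  H(A) = 2.2006 bits
  H(B) = 1.7072 bits
  H(C) = 2.3219 bits
  H(D) = 0.8079 bits

Ranking: C > A > B > D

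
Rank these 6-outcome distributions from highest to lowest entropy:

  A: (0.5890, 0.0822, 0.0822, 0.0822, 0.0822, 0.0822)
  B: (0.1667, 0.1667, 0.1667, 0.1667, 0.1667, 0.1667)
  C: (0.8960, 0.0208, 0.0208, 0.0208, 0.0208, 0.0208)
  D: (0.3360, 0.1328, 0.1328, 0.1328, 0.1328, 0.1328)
B > D > A > C

Key insight: Entropy is maximized by uniform distributions and minimized by concentrated distributions.

Entropies:
  H(A) = 1.9313 bits
  H(B) = 2.5850 bits
  H(C) = 0.7230 bits
  H(D) = 2.4627 bits

Ranking: B > D > A > C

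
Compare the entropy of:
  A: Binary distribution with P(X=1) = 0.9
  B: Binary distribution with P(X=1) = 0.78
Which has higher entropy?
B

For binary distributions, entropy is maximized at p=0.5 and decreases as p moves toward 0 or 1.

H(A) = H(0.9) = 0.4690 bits
H(B) = H(0.78) = 0.7602 bits

Distribution B (p=0.78) is closer to uniform (p=0.5), so it has higher entropy.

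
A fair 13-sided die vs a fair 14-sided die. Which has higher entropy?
14-sided die

Both are uniform distributions; for uniform over n outcomes, H = log₂(n). H(13-sided) = log₂(13) = 3.700 bits and H(14-sided) = log₂(14) = 3.807 bits. More outcomes in a uniform distribution means higher entropy.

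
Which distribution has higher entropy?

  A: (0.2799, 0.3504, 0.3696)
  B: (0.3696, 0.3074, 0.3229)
B

Both distributions are close to uniform, making this a harder comparison.

H(A) = 1.5751 bits
H(B) = 1.5805 bits

The distribution closer to uniform has higher entropy.
Answer: B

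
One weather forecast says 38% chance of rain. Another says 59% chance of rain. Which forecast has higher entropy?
59% forecast

Treat each forecast as a Bernoulli distribution. Binary entropy is maximized at p=0.5 and falls off symmetrically toward 0 or 1. The 59% forecast is closer to 50%, so it is more uncertain. H(38%) ≈ 0.958 bits, H(59%) ≈ 0.977 bits.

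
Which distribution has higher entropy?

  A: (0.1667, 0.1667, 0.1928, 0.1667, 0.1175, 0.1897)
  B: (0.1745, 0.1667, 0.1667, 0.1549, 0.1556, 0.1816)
B

Both distributions are close to uniform, making this a harder comparison.

H(A) = 2.5683 bits
H(B) = 2.5826 bits

The distribution closer to uniform has higher entropy.
Answer: B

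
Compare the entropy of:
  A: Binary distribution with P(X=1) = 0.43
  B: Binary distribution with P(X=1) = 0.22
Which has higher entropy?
A

For binary distributions, entropy is maximized at p=0.5 and decreases as p moves toward 0 or 1.

H(A) = H(0.43) = 0.9858 bits
H(B) = H(0.22) = 0.7602 bits

Distribution A (p=0.43) is closer to uniform (p=0.5), so it has higher entropy.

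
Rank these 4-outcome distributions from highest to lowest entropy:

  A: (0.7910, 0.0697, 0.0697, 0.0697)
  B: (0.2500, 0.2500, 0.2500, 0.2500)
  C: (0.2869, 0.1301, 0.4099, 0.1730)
B > C > A

Key insight: Entropy is maximized by uniform distributions and minimized by concentrated distributions.

- Uniform distributions have maximum entropy log₂(4) = 2.0000 bits
- The more "peaked" or concentrated a distribution, the lower its entropy

Entropies:
  H(A) = 1.0708 bits
  H(B) = 2.0000 bits
  H(C) = 1.8649 bits

Ranking: B > C > A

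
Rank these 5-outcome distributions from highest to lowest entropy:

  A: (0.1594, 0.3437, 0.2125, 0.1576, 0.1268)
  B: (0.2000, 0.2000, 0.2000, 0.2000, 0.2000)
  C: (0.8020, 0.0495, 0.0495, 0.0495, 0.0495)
B > A > C

Key insight: Entropy is maximized by uniform distributions and minimized by concentrated distributions.

- Uniform distributions have maximum entropy log₂(5) = 2.3219 bits
- The more "peaked" or concentrated a distribution, the lower its entropy

Entropies:
  H(A) = 2.2246 bits
  H(B) = 2.3219 bits
  H(C) = 1.1139 bits

Ranking: B > A > C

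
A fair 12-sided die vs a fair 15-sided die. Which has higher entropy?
15-sided die

Both are uniform distributions; for uniform over n outcomes, H = log₂(n). H(12-sided) = log₂(12) = 3.585 bits and H(15-sided) = log₂(15) = 3.907 bits. More outcomes in a uniform distribution means higher entropy.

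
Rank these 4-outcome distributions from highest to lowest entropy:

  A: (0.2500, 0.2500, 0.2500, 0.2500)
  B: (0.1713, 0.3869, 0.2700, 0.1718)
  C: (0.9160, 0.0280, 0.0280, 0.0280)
A > B > C

Key insight: Entropy is maximized by uniform distributions and minimized by concentrated distributions.

- Uniform distributions have maximum entropy log₂(4) = 2.0000 bits
- The more "peaked" or concentrated a distribution, the lower its entropy

Entropies:
  H(A) = 2.0000 bits
  H(B) = 1.9127 bits
  H(C) = 0.5493 bits

Ranking: A > B > C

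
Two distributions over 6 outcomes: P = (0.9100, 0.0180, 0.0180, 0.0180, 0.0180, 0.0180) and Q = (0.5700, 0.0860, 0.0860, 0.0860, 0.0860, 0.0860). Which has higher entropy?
Q

P is highly concentrated on one outcome (91%), making it nearly deterministic. Q spreads its mass more evenly (max 57%). The more spread-out distribution has higher entropy: H(P) ≈ 0.645 bits, H(Q) ≈ 1.984 bits.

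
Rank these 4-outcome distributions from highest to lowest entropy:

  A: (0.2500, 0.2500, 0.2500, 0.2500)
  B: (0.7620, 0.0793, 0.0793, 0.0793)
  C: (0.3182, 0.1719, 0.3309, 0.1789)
A > C > B

Key insight: Entropy is maximized by uniform distributions and minimized by concentrated distributions.

- Uniform distributions have maximum entropy log₂(4) = 2.0000 bits
- The more "peaked" or concentrated a distribution, the lower its entropy

Entropies:
  H(A) = 2.0000 bits
  H(B) = 1.1689 bits
  H(C) = 1.9346 bits

Ranking: A > C > B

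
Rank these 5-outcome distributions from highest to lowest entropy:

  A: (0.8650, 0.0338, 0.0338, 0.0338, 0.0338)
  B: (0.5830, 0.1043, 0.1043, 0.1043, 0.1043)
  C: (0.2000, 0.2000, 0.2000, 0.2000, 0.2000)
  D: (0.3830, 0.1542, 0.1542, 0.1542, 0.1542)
C > D > B > A

Key insight: Entropy is maximized by uniform distributions and minimized by concentrated distributions.

Entropies:
  H(A) = 0.8410 bits
  H(B) = 1.8140 bits
  H(C) = 2.3219 bits
  H(D) = 2.1941 bits

Ranking: C > D > B > A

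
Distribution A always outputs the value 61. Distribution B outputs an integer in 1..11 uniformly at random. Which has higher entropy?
B

A is deterministic, so H(A) = 0. B is uniform over 11 outcomes, so H(B) = log₂(11) = 3.459 bits. Any distribution with genuine randomness has higher entropy than a deterministic one.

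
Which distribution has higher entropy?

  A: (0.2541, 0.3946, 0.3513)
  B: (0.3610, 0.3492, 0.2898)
B

Both distributions are close to uniform, making this a harder comparison.

H(A) = 1.5618 bits
H(B) = 1.5785 bits

The distribution closer to uniform has higher entropy.
Answer: B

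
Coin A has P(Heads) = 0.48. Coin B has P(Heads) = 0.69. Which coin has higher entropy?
A

For binary distributions, entropy is maximized at p=0.5 and decreases as p moves toward 0 or 1.

H(A) = H(0.48) = 0.9988 bits
H(B) = H(0.69) = 0.8932 bits

Distribution A (p=0.48) is closer to uniform (p=0.5), so it has higher entropy.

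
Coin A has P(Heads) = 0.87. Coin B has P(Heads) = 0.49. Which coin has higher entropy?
B

For binary distributions, entropy is maximized at p=0.5 and decreases as p moves toward 0 or 1.

H(A) = H(0.87) = 0.5574 bits
H(B) = H(0.49) = 0.9997 bits

Distribution B (p=0.49) is closer to uniform (p=0.5), so it has higher entropy.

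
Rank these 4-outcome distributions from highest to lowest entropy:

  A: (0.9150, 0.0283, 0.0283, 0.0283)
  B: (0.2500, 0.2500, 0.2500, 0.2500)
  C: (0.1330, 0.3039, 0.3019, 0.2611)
B > C > A

Key insight: Entropy is maximized by uniform distributions and minimized by concentrated distributions.

- Uniform distributions have maximum entropy log₂(4) = 2.0000 bits
- The more "peaked" or concentrated a distribution, the lower its entropy

Entropies:
  H(A) = 0.5543 bits
  H(B) = 2.0000 bits
  H(C) = 1.9368 bits

Ranking: B > C > A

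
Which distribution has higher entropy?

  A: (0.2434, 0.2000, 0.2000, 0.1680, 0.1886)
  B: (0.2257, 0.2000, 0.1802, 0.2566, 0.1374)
A

Both distributions are close to uniform, making this a harder comparison.

H(A) = 2.3112 bits
H(B) = 2.2917 bits

The distribution closer to uniform has higher entropy.
Answer: A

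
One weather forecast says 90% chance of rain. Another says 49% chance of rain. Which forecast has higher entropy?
49% forecast

Treat each forecast as a Bernoulli distribution. Binary entropy is maximized at p=0.5 and falls off symmetrically toward 0 or 1. The 49% forecast is closer to 50%, so it is more uncertain. H(90%) ≈ 0.469 bits, H(49%) ≈ 1.000 bits.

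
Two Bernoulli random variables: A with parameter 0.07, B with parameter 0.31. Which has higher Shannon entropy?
B

For binary distributions, entropy is maximized at p=0.5 and decreases as p moves toward 0 or 1.

H(A) = H(0.07) = 0.3659 bits
H(B) = H(0.31) = 0.8932 bits

Distribution B (p=0.31) is closer to uniform (p=0.5), so it has higher entropy.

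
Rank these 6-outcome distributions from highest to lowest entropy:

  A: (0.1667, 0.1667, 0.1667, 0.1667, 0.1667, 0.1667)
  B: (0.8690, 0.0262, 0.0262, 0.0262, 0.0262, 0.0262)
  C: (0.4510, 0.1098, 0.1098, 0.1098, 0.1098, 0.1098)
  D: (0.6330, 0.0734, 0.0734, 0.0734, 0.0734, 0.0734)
A > C > D > B

Key insight: Entropy is maximized by uniform distributions and minimized by concentrated distributions.

Entropies:
  H(A) = 2.5850 bits
  H(B) = 0.8643 bits
  H(C) = 2.2678 bits
  H(D) = 1.8005 bits

Ranking: A > C > D > B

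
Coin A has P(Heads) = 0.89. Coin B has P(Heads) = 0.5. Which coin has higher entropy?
B

For binary distributions, entropy is maximized at p=0.5 and decreases as p moves toward 0 or 1.

H(A) = H(0.89) = 0.4999 bits
H(B) = H(0.5) = 1.0000 bits

Distribution B (p=0.5) is closer to uniform (p=0.5), so it has higher entropy.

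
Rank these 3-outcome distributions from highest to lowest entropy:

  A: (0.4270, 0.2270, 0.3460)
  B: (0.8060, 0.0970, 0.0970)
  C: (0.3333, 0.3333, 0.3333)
C > A > B

Key insight: Entropy is maximized by uniform distributions and minimized by concentrated distributions.

- Uniform distributions have maximum entropy log₂(3) = 1.5850 bits
- The more "peaked" or concentrated a distribution, the lower its entropy

Entropies:
  H(A) = 1.5396 bits
  H(B) = 0.9038 bits
  H(C) = 1.5850 bits

Ranking: C > A > B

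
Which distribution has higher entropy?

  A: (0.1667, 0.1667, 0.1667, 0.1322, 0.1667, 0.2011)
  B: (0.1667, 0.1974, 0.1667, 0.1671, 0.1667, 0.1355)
B

Both distributions are close to uniform, making this a harder comparison.

H(A) = 2.5746 bits
H(B) = 2.5766 bits

The distribution closer to uniform has higher entropy.
Answer: B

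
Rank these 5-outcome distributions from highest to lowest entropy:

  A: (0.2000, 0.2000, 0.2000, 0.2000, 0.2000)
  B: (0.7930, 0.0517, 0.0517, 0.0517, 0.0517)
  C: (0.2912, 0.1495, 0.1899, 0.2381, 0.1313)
A > C > B

Key insight: Entropy is maximized by uniform distributions and minimized by concentrated distributions.

- Uniform distributions have maximum entropy log₂(5) = 2.3219 bits
- The more "peaked" or concentrated a distribution, the lower its entropy

Entropies:
  H(A) = 2.3219 bits
  H(B) = 1.1497 bits
  H(C) = 2.2609 bits

Ranking: A > C > B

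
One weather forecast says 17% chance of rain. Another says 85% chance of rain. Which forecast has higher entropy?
17% forecast

Treat each forecast as a Bernoulli distribution. Binary entropy is maximized at p=0.5 and falls off symmetrically toward 0 or 1. The 17% forecast is closer to 50%, so it is more uncertain. H(17%) ≈ 0.658 bits, H(85%) ≈ 0.610 bits.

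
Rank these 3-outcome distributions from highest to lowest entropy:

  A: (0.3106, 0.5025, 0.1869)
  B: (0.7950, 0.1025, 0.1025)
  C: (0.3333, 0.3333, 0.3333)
C > A > B

Key insight: Entropy is maximized by uniform distributions and minimized by concentrated distributions.

- Uniform distributions have maximum entropy log₂(3) = 1.5850 bits
- The more "peaked" or concentrated a distribution, the lower its entropy

Entropies:
  H(A) = 1.4750 bits
  H(B) = 0.9368 bits
  H(C) = 1.5850 bits

Ranking: C > A > B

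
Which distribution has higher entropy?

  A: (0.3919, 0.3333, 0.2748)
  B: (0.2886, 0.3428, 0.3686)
B

Both distributions are close to uniform, making this a harder comparison.

H(A) = 1.5701 bits
H(B) = 1.5776 bits

The distribution closer to uniform has higher entropy.
Answer: B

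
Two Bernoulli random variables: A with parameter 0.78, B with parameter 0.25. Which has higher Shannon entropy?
B

For binary distributions, entropy is maximized at p=0.5 and decreases as p moves toward 0 or 1.

H(A) = H(0.78) = 0.7602 bits
H(B) = H(0.25) = 0.8113 bits

Distribution B (p=0.25) is closer to uniform (p=0.5), so it has higher entropy.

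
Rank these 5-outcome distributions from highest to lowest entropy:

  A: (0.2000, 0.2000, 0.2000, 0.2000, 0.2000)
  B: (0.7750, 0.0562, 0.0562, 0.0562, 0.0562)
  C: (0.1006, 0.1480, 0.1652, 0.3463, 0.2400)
A > C > B

Key insight: Entropy is maximized by uniform distributions and minimized by concentrated distributions.

- Uniform distributions have maximum entropy log₂(5) = 2.3219 bits
- The more "peaked" or concentrated a distribution, the lower its entropy

Entropies:
  H(A) = 2.3219 bits
  H(B) = 1.2192 bits
  H(C) = 2.1943 bits

Ranking: A > C > B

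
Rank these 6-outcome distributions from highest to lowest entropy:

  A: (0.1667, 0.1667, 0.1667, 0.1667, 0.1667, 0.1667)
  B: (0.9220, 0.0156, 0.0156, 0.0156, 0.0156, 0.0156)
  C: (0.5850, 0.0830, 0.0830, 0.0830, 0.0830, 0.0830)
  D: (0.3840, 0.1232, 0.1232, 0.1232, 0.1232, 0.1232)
A > D > C > B

Key insight: Entropy is maximized by uniform distributions and minimized by concentrated distributions.

Entropies:
  H(A) = 2.5850 bits
  H(B) = 0.5762 bits
  H(C) = 1.9427 bits
  H(D) = 2.3911 bits

Ranking: A > D > C > B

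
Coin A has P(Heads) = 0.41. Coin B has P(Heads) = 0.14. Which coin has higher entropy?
A

For binary distributions, entropy is maximized at p=0.5 and decreases as p moves toward 0 or 1.

H(A) = H(0.41) = 0.9765 bits
H(B) = H(0.14) = 0.5842 bits

Distribution A (p=0.41) is closer to uniform (p=0.5), so it has higher entropy.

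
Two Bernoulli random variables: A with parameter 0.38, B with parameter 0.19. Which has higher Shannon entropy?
A

For binary distributions, entropy is maximized at p=0.5 and decreases as p moves toward 0 or 1.

H(A) = H(0.38) = 0.9580 bits
H(B) = H(0.19) = 0.7015 bits

Distribution A (p=0.38) is closer to uniform (p=0.5), so it has higher entropy.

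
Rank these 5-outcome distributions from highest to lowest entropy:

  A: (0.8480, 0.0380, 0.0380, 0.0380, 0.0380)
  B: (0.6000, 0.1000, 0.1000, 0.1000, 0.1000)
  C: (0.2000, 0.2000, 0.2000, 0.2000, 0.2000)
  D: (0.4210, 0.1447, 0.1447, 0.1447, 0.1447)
C > D > B > A

Key insight: Entropy is maximized by uniform distributions and minimized by concentrated distributions.

Entropies:
  H(A) = 0.9188 bits
  H(B) = 1.7710 bits
  H(C) = 2.3219 bits
  H(D) = 2.1399 bits

Ranking: C > D > B > A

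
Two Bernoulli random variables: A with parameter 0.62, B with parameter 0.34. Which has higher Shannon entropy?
A

For binary distributions, entropy is maximized at p=0.5 and decreases as p moves toward 0 or 1.

H(A) = H(0.62) = 0.9580 bits
H(B) = H(0.34) = 0.9248 bits

Distribution A (p=0.62) is closer to uniform (p=0.5), so it has higher entropy.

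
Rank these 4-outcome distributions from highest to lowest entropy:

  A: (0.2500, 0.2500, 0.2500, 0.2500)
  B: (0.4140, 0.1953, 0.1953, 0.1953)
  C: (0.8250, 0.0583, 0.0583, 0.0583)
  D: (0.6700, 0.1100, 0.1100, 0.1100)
A > B > D > C

Key insight: Entropy is maximized by uniform distributions and minimized by concentrated distributions.

Entropies:
  H(A) = 2.0000 bits
  H(B) = 1.9073 bits
  H(C) = 0.9464 bits
  H(D) = 1.4380 bits

Ranking: A > B > D > C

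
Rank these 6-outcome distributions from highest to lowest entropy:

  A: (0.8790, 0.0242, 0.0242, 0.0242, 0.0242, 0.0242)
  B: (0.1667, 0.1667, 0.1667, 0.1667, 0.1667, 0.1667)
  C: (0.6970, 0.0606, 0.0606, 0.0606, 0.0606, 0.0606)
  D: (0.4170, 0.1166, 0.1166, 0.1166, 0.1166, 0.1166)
B > D > C > A

Key insight: Entropy is maximized by uniform distributions and minimized by concentrated distributions.

Entropies:
  H(A) = 0.8132 bits
  H(B) = 2.5850 bits
  H(C) = 1.5885 bits
  H(D) = 2.3337 bits

Ranking: B > D > C > A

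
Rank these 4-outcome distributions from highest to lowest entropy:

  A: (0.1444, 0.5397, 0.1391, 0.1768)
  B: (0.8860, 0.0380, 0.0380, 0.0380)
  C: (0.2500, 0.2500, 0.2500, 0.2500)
C > A > B

Key insight: Entropy is maximized by uniform distributions and minimized by concentrated distributions.

- Uniform distributions have maximum entropy log₂(4) = 2.0000 bits
- The more "peaked" or concentrated a distribution, the lower its entropy

Entropies:
  H(A) = 1.7211 bits
  H(B) = 0.6926 bits
  H(C) = 2.0000 bits

Ranking: C > A > B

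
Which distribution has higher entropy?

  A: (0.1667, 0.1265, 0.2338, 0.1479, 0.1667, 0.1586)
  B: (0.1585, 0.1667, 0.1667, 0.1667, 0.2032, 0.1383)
B

Both distributions are close to uniform, making this a harder comparison.

H(A) = 2.5582 bits
H(B) = 2.5756 bits

The distribution closer to uniform has higher entropy.
Answer: B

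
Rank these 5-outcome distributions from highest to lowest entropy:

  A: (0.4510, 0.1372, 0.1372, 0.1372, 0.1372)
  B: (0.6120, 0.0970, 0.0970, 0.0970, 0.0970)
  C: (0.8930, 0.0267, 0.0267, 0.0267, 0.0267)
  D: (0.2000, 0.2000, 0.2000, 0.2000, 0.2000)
D > A > B > C

Key insight: Entropy is maximized by uniform distributions and minimized by concentrated distributions.

Entropies:
  H(A) = 2.0911 bits
  H(B) = 1.7395 bits
  H(C) = 0.7048 bits
  H(D) = 2.3219 bits

Ranking: D > A > B > C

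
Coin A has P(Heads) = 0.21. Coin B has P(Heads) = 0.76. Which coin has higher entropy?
B

For binary distributions, entropy is maximized at p=0.5 and decreases as p moves toward 0 or 1.

H(A) = H(0.21) = 0.7415 bits
H(B) = H(0.76) = 0.7950 bits

Distribution B (p=0.76) is closer to uniform (p=0.5), so it has higher entropy.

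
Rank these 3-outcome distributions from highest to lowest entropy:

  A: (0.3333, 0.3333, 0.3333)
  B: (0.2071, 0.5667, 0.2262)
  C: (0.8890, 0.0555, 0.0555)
A > B > C

Key insight: Entropy is maximized by uniform distributions and minimized by concentrated distributions.

- Uniform distributions have maximum entropy log₂(3) = 1.5850 bits
- The more "peaked" or concentrated a distribution, the lower its entropy

Entropies:
  H(A) = 1.5850 bits
  H(B) = 1.4199 bits
  H(C) = 0.6139 bits

Ranking: A > B > C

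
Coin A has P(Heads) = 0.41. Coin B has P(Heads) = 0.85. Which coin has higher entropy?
A

For binary distributions, entropy is maximized at p=0.5 and decreases as p moves toward 0 or 1.

H(A) = H(0.41) = 0.9765 bits
H(B) = H(0.85) = 0.6098 bits

Distribution A (p=0.41) is closer to uniform (p=0.5), so it has higher entropy.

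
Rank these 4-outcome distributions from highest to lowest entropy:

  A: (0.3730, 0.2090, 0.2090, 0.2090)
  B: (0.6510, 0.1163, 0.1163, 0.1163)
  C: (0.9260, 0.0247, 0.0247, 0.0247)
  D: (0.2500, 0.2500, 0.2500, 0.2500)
D > A > B > C

Key insight: Entropy is maximized by uniform distributions and minimized by concentrated distributions.

Entropies:
  H(A) = 1.9467 bits
  H(B) = 1.4863 bits
  H(C) = 0.4980 bits
  H(D) = 2.0000 bits

Ranking: D > A > B > C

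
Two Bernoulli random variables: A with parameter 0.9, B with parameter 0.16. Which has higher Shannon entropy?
B

For binary distributions, entropy is maximized at p=0.5 and decreases as p moves toward 0 or 1.

H(A) = H(0.9) = 0.4690 bits
H(B) = H(0.16) = 0.6343 bits

Distribution B (p=0.16) is closer to uniform (p=0.5), so it has higher entropy.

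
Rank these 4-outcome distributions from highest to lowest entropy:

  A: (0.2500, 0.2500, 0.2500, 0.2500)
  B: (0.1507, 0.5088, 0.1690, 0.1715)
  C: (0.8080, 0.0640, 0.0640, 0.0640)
A > B > C

Key insight: Entropy is maximized by uniform distributions and minimized by concentrated distributions.

- Uniform distributions have maximum entropy log₂(4) = 2.0000 bits
- The more "peaked" or concentrated a distribution, the lower its entropy

Entropies:
  H(A) = 2.0000 bits
  H(B) = 1.7772 bits
  H(C) = 1.0099 bits

Ranking: A > B > C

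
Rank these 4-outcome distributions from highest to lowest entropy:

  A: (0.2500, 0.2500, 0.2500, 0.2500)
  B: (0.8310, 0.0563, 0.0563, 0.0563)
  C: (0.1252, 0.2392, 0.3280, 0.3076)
A > C > B

Key insight: Entropy is maximized by uniform distributions and minimized by concentrated distributions.

- Uniform distributions have maximum entropy log₂(4) = 2.0000 bits
- The more "peaked" or concentrated a distribution, the lower its entropy

Entropies:
  H(A) = 2.0000 bits
  H(B) = 0.9233 bits
  H(C) = 1.9197 bits

Ranking: A > C > B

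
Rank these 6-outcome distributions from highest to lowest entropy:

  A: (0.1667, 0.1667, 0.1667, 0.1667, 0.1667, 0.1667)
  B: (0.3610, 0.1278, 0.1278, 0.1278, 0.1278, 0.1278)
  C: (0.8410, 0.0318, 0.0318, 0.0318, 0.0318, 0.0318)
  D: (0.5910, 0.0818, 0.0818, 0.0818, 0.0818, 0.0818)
A > B > D > C

Key insight: Entropy is maximized by uniform distributions and minimized by concentrated distributions.

Entropies:
  H(A) = 2.5850 bits
  H(B) = 2.4272 bits
  H(C) = 1.0011 bits
  H(D) = 1.9256 bits

Ranking: A > B > D > C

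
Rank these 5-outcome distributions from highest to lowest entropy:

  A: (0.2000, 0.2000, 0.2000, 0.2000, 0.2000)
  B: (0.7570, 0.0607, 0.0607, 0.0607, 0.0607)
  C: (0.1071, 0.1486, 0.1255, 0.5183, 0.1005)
A > C > B

Key insight: Entropy is maximized by uniform distributions and minimized by concentrated distributions.

- Uniform distributions have maximum entropy log₂(5) = 2.3219 bits
- The more "peaked" or concentrated a distribution, the lower its entropy

Entropies:
  H(A) = 2.3219 bits
  H(B) = 1.2860 bits
  H(C) = 1.9541 bits

Ranking: A > C > B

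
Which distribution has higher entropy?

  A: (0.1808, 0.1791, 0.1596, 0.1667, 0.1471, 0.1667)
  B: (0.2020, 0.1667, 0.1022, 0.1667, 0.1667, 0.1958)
A

Both distributions are close to uniform, making this a harder comparison.

H(A) = 2.5815 bits
H(B) = 2.5555 bits

The distribution closer to uniform has higher entropy.
Answer: A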